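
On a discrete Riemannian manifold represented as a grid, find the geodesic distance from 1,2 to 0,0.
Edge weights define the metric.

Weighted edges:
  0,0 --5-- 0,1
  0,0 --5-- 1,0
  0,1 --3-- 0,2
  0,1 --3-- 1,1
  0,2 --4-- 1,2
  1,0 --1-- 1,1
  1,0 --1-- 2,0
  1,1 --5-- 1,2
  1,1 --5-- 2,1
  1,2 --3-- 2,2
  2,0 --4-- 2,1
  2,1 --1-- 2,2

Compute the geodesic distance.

Shortest path: 1,2 → 1,1 → 1,0 → 0,0, total weight = 11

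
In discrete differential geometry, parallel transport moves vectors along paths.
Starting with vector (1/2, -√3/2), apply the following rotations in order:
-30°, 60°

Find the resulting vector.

Total rotation: (-30°) + 60° = 30°. Final vector: (0.8660, -0.5000)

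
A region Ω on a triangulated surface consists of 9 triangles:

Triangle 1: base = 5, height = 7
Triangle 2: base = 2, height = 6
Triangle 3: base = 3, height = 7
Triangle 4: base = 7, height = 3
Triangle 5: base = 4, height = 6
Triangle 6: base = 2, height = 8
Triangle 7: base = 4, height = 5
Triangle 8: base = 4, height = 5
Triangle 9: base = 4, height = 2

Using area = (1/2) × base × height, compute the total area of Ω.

(1/2)×5×7 + (1/2)×2×6 + (1/2)×3×7 + (1/2)×7×3 + (1/2)×4×6 + (1/2)×2×8 + (1/2)×4×5 + (1/2)×4×5 + (1/2)×4×2 = 88.5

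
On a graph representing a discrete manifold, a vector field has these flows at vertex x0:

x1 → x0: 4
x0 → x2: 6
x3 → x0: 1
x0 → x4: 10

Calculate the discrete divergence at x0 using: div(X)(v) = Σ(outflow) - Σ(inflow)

Divergence = sum of outgoing flows = (-4) + 6 + (-1) + 10 = 11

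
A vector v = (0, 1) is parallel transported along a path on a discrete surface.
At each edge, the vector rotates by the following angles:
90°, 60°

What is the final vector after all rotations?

Total rotation: 90° + 60° = 150°. Final vector: (-0.5000, -0.8660)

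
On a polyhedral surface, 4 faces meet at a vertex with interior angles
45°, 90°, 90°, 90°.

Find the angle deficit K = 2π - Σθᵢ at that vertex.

Sum of angles = 315°. K = 360° - 315° = 45° = π/4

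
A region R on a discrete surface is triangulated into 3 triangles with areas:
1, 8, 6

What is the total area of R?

1 + 8 + 6 = 15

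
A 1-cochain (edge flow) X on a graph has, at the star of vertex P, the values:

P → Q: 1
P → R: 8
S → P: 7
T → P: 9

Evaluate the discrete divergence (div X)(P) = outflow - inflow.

Divergence = sum of outgoing flows = 1 + 8 + (-7) + (-9) = -7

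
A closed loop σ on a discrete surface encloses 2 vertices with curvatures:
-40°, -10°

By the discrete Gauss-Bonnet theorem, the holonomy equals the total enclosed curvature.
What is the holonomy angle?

Holonomy = total enclosed curvature = (-40°) + (-10°) = -50°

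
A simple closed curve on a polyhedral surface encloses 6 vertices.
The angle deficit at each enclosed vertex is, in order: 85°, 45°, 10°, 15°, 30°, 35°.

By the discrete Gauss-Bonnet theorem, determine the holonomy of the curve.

Holonomy = total enclosed curvature = 85° + 45° + 10° + 15° + 30° + 35° = 220°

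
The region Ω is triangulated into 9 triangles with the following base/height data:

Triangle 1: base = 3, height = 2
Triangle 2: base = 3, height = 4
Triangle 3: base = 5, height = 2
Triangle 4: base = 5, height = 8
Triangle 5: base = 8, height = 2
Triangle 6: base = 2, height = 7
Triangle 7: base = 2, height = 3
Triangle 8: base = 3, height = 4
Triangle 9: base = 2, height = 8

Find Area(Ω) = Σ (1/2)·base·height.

(1/2)×3×2 + (1/2)×3×4 + (1/2)×5×2 + (1/2)×5×8 + (1/2)×8×2 + (1/2)×2×7 + (1/2)×2×3 + (1/2)×3×4 + (1/2)×2×8 = 66.0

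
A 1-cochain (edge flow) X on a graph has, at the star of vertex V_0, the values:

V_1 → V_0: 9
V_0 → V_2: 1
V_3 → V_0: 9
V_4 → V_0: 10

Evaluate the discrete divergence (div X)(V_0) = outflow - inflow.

Divergence = sum of outgoing flows = (-9) + 1 + (-9) + (-10) = -27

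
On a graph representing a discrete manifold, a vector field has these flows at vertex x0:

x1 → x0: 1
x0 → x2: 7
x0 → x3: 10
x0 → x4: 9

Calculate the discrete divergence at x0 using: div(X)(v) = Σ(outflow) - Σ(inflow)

Divergence = sum of outgoing flows = (-1) + 7 + 10 + 9 = 25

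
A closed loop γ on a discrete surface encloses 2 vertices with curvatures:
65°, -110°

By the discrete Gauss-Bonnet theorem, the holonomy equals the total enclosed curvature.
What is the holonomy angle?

Holonomy = total enclosed curvature = 65° + (-110°) = -45°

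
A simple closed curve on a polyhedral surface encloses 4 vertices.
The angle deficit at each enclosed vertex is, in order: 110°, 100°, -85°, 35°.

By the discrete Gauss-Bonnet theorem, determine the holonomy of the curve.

Holonomy = total enclosed curvature = 110° + 100° + (-85°) + 35° = 160°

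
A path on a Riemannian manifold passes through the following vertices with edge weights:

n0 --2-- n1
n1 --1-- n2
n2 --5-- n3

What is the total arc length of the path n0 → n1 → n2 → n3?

Arc length = 2 + 1 + 5 = 8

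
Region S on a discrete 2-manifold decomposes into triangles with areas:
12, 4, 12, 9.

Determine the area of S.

12 + 4 + 12 + 9 = 37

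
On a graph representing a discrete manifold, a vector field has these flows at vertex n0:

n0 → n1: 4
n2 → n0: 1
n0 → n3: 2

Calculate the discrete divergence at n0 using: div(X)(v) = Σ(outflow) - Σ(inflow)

Divergence = sum of outgoing flows = 4 + (-1) + 2 = 5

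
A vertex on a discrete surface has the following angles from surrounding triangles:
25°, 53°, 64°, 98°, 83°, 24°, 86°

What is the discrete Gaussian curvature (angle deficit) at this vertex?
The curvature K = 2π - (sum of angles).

Sum of angles = 433°. K = 360° - 433° = -73° = -73π/180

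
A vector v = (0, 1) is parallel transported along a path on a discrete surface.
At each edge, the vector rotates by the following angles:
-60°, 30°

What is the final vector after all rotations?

Total rotation: (-60°) + 30° = -30°. Final vector: (0.5000, 0.8660)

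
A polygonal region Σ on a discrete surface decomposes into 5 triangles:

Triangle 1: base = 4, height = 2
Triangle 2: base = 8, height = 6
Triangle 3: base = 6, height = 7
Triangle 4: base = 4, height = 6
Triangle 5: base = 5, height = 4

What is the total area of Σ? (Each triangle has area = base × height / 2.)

(1/2)×4×2 + (1/2)×8×6 + (1/2)×6×7 + (1/2)×4×6 + (1/2)×5×4 = 71.0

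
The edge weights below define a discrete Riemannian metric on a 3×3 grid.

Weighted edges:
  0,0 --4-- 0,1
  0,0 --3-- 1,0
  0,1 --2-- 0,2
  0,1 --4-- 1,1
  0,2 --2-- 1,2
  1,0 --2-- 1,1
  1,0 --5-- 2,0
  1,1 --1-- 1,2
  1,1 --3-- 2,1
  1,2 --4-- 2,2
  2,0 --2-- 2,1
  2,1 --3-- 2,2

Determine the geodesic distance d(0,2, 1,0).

Shortest path: 0,2 → 1,2 → 1,1 → 1,0, total weight = 5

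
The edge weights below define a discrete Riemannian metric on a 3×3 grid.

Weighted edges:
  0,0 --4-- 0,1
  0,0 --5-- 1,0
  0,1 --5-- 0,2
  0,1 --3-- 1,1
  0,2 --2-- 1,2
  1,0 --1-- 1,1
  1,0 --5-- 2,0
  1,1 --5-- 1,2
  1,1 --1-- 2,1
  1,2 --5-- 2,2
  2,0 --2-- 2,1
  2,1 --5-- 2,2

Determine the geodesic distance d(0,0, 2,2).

Shortest path: 0,0 → 1,0 → 1,1 → 2,1 → 2,2, total weight = 12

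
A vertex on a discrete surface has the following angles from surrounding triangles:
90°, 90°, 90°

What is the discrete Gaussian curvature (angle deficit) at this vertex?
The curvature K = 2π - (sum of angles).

Sum of angles = 270°. K = 360° - 270° = 90°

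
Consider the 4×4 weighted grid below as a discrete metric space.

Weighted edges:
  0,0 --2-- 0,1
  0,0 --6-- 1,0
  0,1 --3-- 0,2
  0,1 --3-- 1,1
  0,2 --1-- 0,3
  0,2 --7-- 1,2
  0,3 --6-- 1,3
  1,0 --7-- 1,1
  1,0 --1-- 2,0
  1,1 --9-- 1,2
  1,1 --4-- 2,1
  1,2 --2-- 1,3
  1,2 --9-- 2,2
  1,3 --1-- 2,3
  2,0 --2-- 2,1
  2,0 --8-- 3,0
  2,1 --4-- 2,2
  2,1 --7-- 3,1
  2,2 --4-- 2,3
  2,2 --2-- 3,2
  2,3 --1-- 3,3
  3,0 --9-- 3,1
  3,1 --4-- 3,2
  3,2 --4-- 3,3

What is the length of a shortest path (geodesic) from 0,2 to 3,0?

Shortest path: 0,2 → 0,1 → 1,1 → 2,1 → 2,0 → 3,0, total weight = 20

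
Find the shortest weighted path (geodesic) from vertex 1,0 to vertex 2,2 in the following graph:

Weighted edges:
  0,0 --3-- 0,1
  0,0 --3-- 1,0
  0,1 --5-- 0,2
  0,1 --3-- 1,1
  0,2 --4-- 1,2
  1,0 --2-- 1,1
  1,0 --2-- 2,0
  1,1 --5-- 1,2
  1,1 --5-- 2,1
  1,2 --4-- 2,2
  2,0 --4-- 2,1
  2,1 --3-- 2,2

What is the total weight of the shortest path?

Shortest path: 1,0 → 2,0 → 2,1 → 2,2, total weight = 9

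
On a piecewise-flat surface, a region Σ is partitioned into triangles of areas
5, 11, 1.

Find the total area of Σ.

5 + 11 + 1 = 17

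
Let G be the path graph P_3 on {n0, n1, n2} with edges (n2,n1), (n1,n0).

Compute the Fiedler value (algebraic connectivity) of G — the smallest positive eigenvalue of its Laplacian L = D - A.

The path graph P_n has Laplacian eigenvalues λ_k = 2 − 2cos(kπ/n), k = 0, 1, …, n−1. Here n = 3:
k=0: 2 − 2cos(0) = 0.0; k=1: 2 − 2cos(π/3) = 1.0; k=2: 2 − 2cos(2π/3) = 3.0.
Laplacian eigenvalues: [0.0, 1.0, 3.0]. Algebraic connectivity (smallest non-zero eigenvalue) = 1.0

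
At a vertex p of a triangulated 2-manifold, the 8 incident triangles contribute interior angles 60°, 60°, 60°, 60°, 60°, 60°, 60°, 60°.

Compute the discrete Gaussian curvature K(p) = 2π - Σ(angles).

Sum of angles = 480°. K = 360° - 480° = -120° = -2π/3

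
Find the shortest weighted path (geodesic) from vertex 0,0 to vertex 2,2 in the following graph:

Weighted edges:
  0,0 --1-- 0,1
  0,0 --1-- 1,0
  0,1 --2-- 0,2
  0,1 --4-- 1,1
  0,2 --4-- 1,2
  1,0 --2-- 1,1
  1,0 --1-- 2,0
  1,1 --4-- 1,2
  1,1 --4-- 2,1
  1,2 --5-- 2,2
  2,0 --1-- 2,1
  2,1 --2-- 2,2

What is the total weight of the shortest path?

Shortest path: 0,0 → 1,0 → 2,0 → 2,1 → 2,2, total weight = 5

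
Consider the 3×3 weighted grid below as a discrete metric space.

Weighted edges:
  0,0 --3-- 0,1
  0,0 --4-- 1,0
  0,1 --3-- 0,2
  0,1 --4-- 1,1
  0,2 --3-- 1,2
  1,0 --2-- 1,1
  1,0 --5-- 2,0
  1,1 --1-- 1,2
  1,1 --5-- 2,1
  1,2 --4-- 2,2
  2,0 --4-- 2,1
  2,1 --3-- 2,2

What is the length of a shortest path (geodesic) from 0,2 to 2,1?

Shortest path: 0,2 → 1,2 → 1,1 → 2,1, total weight = 9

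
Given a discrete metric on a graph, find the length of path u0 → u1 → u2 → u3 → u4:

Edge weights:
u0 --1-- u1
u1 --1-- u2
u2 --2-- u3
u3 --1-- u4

Arc length = 1 + 1 + 2 + 1 = 5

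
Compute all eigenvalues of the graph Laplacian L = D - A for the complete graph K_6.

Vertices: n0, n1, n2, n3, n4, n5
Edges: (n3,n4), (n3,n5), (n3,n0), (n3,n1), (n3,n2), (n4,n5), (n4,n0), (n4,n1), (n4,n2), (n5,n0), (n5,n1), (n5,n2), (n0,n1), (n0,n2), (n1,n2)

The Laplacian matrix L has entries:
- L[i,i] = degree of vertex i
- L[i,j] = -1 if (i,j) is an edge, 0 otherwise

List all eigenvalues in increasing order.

For the complete graph K_n, L = nI − J (J = all-ones matrix). J has eigenvalues n (once, eigenvector 𝟙) and 0 (multiplicity n−1), so L has eigenvalues 0 (once) and n (multiplicity n−1). Here n = 6: eigenvalue 0 once and 6 with multiplicity 5.
Laplacian eigenvalues (increasing order): [0.0, 6.0, 6.0, 6.0, 6.0, 6.0]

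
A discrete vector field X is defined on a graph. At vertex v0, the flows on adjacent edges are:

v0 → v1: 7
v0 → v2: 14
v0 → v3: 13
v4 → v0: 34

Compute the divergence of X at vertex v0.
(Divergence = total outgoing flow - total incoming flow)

Divergence = sum of outgoing flows = 7 + 14 + 13 + (-34) = 0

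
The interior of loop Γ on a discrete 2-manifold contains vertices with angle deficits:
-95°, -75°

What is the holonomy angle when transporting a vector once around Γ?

Holonomy = total enclosed curvature = (-95°) + (-75°) = -170°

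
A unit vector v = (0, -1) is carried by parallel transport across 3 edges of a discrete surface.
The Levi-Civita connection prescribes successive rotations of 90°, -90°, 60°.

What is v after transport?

Total rotation: 90° + (-90°) + 60° = 60°. Final vector: (0.8660, -0.5000)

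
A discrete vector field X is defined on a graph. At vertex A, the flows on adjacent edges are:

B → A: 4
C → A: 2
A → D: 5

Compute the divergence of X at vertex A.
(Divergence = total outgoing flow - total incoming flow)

Divergence = sum of outgoing flows = (-4) + (-2) + 5 = -1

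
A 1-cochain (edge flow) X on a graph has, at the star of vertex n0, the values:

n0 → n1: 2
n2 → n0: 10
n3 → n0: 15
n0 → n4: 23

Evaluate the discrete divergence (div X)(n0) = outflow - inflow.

Divergence = sum of outgoing flows = 2 + (-10) + (-15) + 23 = 0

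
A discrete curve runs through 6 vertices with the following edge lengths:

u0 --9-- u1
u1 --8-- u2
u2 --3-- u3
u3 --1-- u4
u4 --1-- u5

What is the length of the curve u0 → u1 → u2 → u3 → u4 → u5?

Arc length = 9 + 8 + 3 + 1 + 1 = 22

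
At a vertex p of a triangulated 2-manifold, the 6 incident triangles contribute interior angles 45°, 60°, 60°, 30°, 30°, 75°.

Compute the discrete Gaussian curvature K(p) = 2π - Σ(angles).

Sum of angles = 300°. K = 360° - 300° = 60° = π/3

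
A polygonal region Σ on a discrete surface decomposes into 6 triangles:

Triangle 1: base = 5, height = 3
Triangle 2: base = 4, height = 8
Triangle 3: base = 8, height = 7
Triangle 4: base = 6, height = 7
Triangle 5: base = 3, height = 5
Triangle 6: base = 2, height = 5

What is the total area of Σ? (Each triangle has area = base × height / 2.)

(1/2)×5×3 + (1/2)×4×8 + (1/2)×8×7 + (1/2)×6×7 + (1/2)×3×5 + (1/2)×2×5 = 85.0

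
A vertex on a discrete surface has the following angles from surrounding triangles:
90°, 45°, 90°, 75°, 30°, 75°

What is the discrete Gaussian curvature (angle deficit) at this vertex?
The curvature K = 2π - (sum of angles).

Sum of angles = 405°. K = 360° - 405° = -45°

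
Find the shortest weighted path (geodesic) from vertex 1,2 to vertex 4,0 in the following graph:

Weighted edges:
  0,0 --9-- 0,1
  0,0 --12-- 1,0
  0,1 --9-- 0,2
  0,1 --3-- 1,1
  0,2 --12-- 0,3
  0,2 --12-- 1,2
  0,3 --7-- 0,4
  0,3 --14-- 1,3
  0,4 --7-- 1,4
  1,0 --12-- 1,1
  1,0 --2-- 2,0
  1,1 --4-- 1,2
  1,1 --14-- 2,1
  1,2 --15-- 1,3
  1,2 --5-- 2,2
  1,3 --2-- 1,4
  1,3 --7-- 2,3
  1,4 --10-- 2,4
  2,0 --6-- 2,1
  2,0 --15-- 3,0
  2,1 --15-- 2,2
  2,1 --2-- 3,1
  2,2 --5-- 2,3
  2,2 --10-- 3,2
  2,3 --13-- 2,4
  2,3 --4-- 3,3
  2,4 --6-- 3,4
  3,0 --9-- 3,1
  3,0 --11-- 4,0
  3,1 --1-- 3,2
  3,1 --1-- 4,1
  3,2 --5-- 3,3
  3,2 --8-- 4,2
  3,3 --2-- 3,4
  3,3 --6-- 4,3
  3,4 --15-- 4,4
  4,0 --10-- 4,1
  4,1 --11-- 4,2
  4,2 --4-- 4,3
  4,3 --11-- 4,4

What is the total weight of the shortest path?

Shortest path: 1,2 → 2,2 → 3,2 → 3,1 → 4,1 → 4,0, total weight = 27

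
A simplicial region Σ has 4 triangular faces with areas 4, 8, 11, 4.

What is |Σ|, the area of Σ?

4 + 8 + 11 + 4 = 27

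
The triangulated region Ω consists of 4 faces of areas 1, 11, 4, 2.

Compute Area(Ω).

1 + 11 + 4 + 2 = 18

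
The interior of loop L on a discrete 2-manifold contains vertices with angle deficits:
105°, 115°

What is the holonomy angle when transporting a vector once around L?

Holonomy = total enclosed curvature = 105° + 115° = 220°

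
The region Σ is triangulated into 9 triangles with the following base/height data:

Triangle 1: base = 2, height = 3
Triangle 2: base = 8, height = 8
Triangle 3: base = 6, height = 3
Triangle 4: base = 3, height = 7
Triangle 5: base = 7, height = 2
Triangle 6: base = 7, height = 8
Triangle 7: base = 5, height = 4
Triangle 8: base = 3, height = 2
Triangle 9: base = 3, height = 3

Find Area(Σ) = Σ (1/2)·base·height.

(1/2)×2×3 + (1/2)×8×8 + (1/2)×6×3 + (1/2)×3×7 + (1/2)×7×2 + (1/2)×7×8 + (1/2)×5×4 + (1/2)×3×2 + (1/2)×3×3 = 107.0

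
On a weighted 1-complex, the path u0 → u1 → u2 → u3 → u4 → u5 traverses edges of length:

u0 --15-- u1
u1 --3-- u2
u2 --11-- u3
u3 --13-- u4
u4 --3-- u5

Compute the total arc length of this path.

Arc length = 15 + 3 + 11 + 13 + 3 = 45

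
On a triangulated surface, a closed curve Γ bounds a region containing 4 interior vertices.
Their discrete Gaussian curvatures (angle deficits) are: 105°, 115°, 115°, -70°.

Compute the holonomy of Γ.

Holonomy = total enclosed curvature = 105° + 115° + 115° + (-70°) = 265°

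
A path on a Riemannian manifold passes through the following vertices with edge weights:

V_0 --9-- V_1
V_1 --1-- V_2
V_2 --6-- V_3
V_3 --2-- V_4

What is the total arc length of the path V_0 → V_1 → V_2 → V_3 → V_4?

Arc length = 9 + 1 + 6 + 2 = 18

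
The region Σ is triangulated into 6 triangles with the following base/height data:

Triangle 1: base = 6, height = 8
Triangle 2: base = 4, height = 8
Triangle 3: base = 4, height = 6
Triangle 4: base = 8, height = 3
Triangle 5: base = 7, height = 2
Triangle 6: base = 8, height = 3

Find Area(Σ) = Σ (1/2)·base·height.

(1/2)×6×8 + (1/2)×4×8 + (1/2)×4×6 + (1/2)×8×3 + (1/2)×7×2 + (1/2)×8×3 = 83.0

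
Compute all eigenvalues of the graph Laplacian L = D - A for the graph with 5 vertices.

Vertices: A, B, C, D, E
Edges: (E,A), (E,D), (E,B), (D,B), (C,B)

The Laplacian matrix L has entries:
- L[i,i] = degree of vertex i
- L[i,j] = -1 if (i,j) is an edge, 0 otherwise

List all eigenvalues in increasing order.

Degrees: deg(A) = 1, deg(B) = 3, deg(C) = 1, deg(D) = 2, deg(E) = 3.
L = D − A with rows/columns ordered (A, B, C, D, E):
  [ 1,  0,  0,  0, -1]
  [ 0,  3, -1, -1, -1]
  [ 0, -1,  1,  0,  0]
  [ 0, -1,  0,  2, -1]
  [-1, -1,  0, -1,  3]
Characteristic polynomial: det(λI − L) = λ(λ² − 5λ + 3)(λ² − 5λ + 5).
Roots: λ = 0; (λ² − 5λ + 3) = 0 ⇒ λ = (5 ± √13)/2 ≈ 0.6972, 4.3028; (λ² − 5λ + 5) = 0 ⇒ λ = (5 ± √5)/2 ≈ 1.382, 3.618.
(Check: the roots sum (with multiplicity) to 10, matching trace L = Σdeg = 2·5 = 10.)
Laplacian eigenvalues (increasing order): [0.0, 0.6972, 1.382, 3.618, 4.3028]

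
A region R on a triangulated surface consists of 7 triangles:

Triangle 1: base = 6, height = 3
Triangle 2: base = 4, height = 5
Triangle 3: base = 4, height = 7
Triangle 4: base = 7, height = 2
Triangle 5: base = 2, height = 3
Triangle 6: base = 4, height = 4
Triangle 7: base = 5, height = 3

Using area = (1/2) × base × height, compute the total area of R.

(1/2)×6×3 + (1/2)×4×5 + (1/2)×4×7 + (1/2)×7×2 + (1/2)×2×3 + (1/2)×4×4 + (1/2)×5×3 = 58.5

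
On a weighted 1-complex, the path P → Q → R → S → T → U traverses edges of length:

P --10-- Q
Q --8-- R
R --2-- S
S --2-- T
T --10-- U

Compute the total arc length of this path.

Arc length = 10 + 8 + 2 + 2 + 10 = 32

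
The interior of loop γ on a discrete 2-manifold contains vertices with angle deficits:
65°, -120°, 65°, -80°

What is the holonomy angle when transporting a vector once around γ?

Holonomy = total enclosed curvature = 65° + (-120°) + 65° + (-80°) = -70°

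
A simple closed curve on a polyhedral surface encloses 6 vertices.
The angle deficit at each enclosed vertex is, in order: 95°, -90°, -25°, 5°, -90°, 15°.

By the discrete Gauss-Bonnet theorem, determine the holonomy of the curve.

Holonomy = total enclosed curvature = 95° + (-90°) + (-25°) + 5° + (-90°) + 15° = -90°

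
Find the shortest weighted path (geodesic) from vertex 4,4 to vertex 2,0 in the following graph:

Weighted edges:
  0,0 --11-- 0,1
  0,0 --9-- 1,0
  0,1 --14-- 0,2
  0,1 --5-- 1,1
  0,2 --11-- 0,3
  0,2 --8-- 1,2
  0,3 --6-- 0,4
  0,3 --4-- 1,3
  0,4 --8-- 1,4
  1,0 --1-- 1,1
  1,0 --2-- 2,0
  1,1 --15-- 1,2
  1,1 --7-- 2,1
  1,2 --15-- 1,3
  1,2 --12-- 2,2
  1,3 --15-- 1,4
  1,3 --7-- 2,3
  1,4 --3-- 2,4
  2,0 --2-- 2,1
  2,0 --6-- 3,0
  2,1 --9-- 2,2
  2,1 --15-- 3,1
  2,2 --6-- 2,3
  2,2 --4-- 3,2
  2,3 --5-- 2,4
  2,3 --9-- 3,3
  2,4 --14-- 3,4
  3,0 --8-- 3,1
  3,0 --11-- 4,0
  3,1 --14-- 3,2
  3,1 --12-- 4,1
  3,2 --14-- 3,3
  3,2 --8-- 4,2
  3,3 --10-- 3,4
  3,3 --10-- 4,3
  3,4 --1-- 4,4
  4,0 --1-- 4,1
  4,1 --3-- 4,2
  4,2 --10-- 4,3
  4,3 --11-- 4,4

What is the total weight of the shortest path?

Shortest path: 4,4 → 3,4 → 3,3 → 2,3 → 2,2 → 2,1 → 2,0, total weight = 37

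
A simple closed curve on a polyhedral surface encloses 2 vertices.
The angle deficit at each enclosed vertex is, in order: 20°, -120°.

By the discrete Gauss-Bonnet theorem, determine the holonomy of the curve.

Holonomy = total enclosed curvature = 20° + (-120°) = -100°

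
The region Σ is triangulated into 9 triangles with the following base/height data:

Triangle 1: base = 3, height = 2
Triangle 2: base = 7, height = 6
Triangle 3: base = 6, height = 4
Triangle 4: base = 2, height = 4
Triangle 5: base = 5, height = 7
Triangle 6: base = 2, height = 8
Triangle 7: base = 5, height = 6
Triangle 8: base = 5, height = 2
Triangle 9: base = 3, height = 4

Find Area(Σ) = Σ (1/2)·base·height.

(1/2)×3×2 + (1/2)×7×6 + (1/2)×6×4 + (1/2)×2×4 + (1/2)×5×7 + (1/2)×2×8 + (1/2)×5×6 + (1/2)×5×2 + (1/2)×3×4 = 91.5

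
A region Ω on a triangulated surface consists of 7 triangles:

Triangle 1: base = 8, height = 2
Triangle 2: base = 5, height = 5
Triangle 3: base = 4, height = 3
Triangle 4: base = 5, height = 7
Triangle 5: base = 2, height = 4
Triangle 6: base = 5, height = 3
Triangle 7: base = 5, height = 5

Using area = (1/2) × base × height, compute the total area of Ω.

(1/2)×8×2 + (1/2)×5×5 + (1/2)×4×3 + (1/2)×5×7 + (1/2)×2×4 + (1/2)×5×3 + (1/2)×5×5 = 68.0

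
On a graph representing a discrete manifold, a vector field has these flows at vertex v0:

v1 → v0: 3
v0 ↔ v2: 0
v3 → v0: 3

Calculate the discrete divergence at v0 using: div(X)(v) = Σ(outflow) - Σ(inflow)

Divergence = sum of outgoing flows = (-3) + 0 + (-3) = -6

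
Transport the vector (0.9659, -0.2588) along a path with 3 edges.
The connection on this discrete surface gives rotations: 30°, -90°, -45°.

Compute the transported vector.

Total rotation: 30° + (-90°) + (-45°) = -105°. Final vector: (-0.5000, -0.8660)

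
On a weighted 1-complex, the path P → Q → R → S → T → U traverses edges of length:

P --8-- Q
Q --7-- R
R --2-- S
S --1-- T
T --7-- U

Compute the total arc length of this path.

Arc length = 8 + 7 + 2 + 1 + 7 = 25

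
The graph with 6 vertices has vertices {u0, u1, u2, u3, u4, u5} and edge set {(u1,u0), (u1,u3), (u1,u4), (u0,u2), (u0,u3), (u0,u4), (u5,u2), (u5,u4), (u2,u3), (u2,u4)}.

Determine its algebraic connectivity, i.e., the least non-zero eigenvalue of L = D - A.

Degrees: deg(u0) = 4, deg(u1) = 3, deg(u2) = 4, deg(u3) = 3, deg(u4) = 4, deg(u5) = 2.
L = D − A with rows/columns ordered (u0, u1, u2, u3, u4, u5):
  [ 4, -1, -1, -1, -1,  0]
  [-1,  3,  0, -1, -1,  0]
  [-1,  0,  4, -1, -1, -1]
  [-1, -1, -1,  3,  0,  0]
  [-1, -1, -1,  0,  4, -1]
  [ 0,  0, -1,  0, -1,  2]
Characteristic polynomial: det(λI − L) = λ(λ² − 7λ + 9)(λ² − 9λ + 19)(λ − 4).
Roots: λ = 0; (λ² − 7λ + 9) = 0 ⇒ λ = (7 ± √13)/2 ≈ 1.6972, 5.3028; (λ² − 9λ + 19) = 0 ⇒ λ = (9 ± √5)/2 ≈ 3.382, 5.618; (λ − 4) = 0 ⇒ λ = 4.
(Check: the roots sum (with multiplicity) to 20, matching trace L = Σdeg = 2·10 = 20.)
Laplacian eigenvalues: [0.0, 1.6972, 3.382, 4.0, 5.3028, 5.618]. Algebraic connectivity (smallest non-zero eigenvalue) = 1.6972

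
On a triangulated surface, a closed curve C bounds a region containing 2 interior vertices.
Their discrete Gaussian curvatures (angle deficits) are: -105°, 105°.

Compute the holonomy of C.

Holonomy = total enclosed curvature = (-105°) + 105° = 0°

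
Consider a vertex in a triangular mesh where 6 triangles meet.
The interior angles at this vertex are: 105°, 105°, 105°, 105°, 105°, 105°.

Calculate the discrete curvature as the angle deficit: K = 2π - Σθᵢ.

Sum of angles = 630°. K = 360° - 630° = -270° = -3π/2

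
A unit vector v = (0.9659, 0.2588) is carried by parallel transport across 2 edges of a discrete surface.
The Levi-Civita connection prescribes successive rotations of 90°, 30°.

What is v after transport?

Total rotation: 90° + 30° = 120°. Final vector: (-0.7071, 0.7071)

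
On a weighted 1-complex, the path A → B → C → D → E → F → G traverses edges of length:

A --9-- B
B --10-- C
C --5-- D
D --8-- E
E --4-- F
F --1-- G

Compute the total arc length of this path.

Arc length = 9 + 10 + 5 + 8 + 4 + 1 = 37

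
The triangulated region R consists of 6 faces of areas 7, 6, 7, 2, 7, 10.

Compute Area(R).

7 + 6 + 7 + 2 + 7 + 10 = 39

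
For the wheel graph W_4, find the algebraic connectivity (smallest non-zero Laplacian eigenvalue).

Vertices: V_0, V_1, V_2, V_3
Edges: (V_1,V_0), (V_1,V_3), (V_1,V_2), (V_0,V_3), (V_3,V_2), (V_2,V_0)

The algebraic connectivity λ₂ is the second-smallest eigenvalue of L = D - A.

The wheel W_4 is the join K_1 ∨ C_3 (a hub joined to every vertex of a cycle of length 3). For a join G ∨ H (G on p vertices, H on q vertices) the Laplacian spectrum is 0, p+q, the eigenvalues of L(G) other than one 0 each shifted by +q, and the eigenvalues of L(H) other than one 0 each shifted by +p. With G = K_1 (p = 1, nothing left after dropping its 0) and H = C_3 (q = 3, eigenvalues 2 − 2cos(2πk/3), k = 0, …, 2; drop k = 0), the spectrum of W_4 is 0, 4, and 1 + (2 − 2cos(2πk/3)) = 3 − 2cos(2πk/3) for k = 1, …, 2:
k=1: 3 − 2cos(2π/3) = 4.0; k=2: 3 − 2cos(4π/3) = 4.0.
Laplacian eigenvalues: [0.0, 4.0, 4.0, 4.0]. Algebraic connectivity (smallest non-zero eigenvalue) = 4.0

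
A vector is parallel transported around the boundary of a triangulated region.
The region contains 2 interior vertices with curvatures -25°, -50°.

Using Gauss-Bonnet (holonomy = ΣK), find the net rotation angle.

Holonomy = total enclosed curvature = (-25°) + (-50°) = -75°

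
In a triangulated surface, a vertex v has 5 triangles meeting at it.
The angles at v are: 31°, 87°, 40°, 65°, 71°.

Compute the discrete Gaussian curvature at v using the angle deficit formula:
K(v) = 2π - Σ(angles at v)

Sum of angles = 294°. K = 360° - 294° = 66° = 11π/30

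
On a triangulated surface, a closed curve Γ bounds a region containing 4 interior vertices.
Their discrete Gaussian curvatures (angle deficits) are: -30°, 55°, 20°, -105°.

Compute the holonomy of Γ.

Holonomy = total enclosed curvature = (-30°) + 55° + 20° + (-105°) = -60°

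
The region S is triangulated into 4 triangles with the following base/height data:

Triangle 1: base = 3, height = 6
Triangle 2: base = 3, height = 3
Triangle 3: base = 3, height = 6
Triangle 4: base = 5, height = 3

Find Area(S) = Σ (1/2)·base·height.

(1/2)×3×6 + (1/2)×3×3 + (1/2)×3×6 + (1/2)×5×3 = 30.0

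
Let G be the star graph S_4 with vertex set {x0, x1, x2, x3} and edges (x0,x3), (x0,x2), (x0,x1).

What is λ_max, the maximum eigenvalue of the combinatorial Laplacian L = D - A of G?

The star S_4 is the complete bipartite graph K_{1,3} (one hub of degree 3, 3 leaves of degree 1). The Laplacian spectrum of K_{p,q} is 0, p (multiplicity q−1), q (multiplicity p−1), p+q. With p = 1, q = 3: 0 once, 1 with multiplicity 2, and 4 once. (Check: trace L = sum of degrees = 6 = 2·1 + 4.)
Laplacian eigenvalues: [0.0, 1.0, 1.0, 4.0]. Largest eigenvalue (spectral radius) = 4.0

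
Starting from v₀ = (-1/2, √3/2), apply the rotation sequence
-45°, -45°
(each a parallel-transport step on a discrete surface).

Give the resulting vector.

Total rotation: (-45°) + (-45°) = -90°. Final vector: (0.8660, 0.5000)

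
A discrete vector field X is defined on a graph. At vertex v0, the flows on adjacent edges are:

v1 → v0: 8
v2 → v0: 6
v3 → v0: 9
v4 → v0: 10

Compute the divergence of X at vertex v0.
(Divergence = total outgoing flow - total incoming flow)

Divergence = sum of outgoing flows = (-8) + (-6) + (-9) + (-10) = -33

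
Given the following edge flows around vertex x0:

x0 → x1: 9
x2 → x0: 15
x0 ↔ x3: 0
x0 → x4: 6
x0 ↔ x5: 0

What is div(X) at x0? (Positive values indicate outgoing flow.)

Divergence = sum of outgoing flows = 9 + (-15) + 0 + 6 + 0 = 0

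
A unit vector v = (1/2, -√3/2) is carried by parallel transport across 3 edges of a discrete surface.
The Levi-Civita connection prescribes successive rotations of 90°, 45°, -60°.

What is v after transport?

Total rotation: 90° + 45° + (-60°) = 75°. Final vector: (0.9659, 0.2588)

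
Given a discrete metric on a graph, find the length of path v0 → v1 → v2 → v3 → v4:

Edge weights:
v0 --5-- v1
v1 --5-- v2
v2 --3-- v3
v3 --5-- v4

Arc length = 5 + 5 + 3 + 5 = 18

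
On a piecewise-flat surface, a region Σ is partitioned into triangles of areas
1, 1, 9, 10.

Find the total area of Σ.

1 + 1 + 9 + 10 = 21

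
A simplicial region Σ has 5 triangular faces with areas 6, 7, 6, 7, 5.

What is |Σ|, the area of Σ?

6 + 7 + 6 + 7 + 5 = 31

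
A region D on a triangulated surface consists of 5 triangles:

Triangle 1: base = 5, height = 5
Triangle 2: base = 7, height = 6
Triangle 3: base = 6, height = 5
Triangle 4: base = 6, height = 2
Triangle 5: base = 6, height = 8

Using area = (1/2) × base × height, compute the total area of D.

(1/2)×5×5 + (1/2)×7×6 + (1/2)×6×5 + (1/2)×6×2 + (1/2)×6×8 = 78.5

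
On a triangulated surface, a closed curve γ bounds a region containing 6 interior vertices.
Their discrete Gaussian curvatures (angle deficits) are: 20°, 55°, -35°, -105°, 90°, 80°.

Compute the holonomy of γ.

Holonomy = total enclosed curvature = 20° + 55° + (-35°) + (-105°) + 90° + 80° = 105°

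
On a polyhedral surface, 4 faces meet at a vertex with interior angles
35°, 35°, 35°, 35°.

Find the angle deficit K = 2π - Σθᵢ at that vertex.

Sum of angles = 140°. K = 360° - 140° = 220° = 11π/9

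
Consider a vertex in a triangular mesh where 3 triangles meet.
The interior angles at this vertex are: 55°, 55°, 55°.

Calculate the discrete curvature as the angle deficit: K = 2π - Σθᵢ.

Sum of angles = 165°. K = 360° - 165° = 195°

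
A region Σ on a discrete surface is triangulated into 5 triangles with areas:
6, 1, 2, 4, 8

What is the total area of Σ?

6 + 1 + 2 + 4 + 8 = 21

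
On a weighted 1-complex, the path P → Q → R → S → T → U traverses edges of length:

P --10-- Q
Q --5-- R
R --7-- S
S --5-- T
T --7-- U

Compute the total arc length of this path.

Arc length = 10 + 5 + 7 + 5 + 7 = 34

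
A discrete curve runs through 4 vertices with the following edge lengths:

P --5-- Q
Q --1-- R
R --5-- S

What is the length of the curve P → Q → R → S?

Arc length = 5 + 1 + 5 = 11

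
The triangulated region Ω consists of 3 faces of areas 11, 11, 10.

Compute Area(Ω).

11 + 11 + 10 = 32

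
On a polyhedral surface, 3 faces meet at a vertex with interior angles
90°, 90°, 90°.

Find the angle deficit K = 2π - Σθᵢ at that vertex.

Sum of angles = 270°. K = 360° - 270° = 90°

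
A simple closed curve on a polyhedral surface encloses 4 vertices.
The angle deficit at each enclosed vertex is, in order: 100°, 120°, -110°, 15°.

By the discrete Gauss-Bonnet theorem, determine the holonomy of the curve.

Holonomy = total enclosed curvature = 100° + 120° + (-110°) + 15° = 125°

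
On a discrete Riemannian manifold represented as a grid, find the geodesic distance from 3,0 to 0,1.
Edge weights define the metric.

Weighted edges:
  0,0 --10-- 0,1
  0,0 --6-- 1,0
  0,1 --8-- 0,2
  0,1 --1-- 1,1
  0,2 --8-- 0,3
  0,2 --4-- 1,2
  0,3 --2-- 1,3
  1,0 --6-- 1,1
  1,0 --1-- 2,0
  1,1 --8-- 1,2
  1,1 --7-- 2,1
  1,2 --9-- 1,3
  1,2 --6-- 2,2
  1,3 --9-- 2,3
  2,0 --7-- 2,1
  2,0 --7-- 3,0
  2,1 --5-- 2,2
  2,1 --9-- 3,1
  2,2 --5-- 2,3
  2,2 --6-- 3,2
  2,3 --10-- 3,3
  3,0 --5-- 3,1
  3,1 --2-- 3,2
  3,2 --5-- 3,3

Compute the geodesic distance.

Shortest path: 3,0 → 2,0 → 1,0 → 1,1 → 0,1, total weight = 15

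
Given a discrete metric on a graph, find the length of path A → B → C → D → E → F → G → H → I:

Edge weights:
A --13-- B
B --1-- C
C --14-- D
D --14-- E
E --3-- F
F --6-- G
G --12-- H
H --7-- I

Arc length = 13 + 1 + 14 + 14 + 3 + 6 + 12 + 7 = 70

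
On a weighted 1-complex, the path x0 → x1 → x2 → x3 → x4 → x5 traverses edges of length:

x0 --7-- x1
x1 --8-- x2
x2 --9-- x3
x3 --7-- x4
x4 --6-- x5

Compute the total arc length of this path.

Arc length = 7 + 8 + 9 + 7 + 6 = 37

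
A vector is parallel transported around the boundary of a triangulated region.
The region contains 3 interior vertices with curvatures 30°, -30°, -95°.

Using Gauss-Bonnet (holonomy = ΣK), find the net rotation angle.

Holonomy = total enclosed curvature = 30° + (-30°) + (-95°) = -95°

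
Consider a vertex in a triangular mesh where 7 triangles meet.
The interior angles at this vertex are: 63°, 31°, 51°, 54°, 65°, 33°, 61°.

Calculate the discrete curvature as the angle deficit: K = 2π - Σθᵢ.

Sum of angles = 358°. K = 360° - 358° = 2° = π/90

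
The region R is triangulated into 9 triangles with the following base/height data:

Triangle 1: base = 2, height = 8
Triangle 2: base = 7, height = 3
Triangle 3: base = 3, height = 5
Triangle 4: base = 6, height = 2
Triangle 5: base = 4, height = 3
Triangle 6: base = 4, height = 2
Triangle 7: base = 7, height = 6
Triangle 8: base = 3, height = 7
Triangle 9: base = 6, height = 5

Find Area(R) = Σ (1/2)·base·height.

(1/2)×2×8 + (1/2)×7×3 + (1/2)×3×5 + (1/2)×6×2 + (1/2)×4×3 + (1/2)×4×2 + (1/2)×7×6 + (1/2)×3×7 + (1/2)×6×5 = 88.5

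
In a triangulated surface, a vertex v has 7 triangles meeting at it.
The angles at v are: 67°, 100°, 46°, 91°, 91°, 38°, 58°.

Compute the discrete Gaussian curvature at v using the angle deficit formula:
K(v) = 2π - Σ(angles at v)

Sum of angles = 491°. K = 360° - 491° = -131° = -131π/180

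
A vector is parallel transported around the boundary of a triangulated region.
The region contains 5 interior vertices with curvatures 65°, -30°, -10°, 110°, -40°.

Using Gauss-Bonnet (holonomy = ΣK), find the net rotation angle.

Holonomy = total enclosed curvature = 65° + (-30°) + (-10°) + 110° + (-40°) = 95°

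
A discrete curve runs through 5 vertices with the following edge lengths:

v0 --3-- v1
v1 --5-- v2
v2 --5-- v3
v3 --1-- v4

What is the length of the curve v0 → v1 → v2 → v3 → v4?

Arc length = 3 + 5 + 5 + 1 = 14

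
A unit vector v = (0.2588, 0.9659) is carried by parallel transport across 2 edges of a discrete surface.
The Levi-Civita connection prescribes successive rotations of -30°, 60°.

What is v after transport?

Total rotation: (-30°) + 60° = 30°. Final vector: (-0.2588, 0.9659)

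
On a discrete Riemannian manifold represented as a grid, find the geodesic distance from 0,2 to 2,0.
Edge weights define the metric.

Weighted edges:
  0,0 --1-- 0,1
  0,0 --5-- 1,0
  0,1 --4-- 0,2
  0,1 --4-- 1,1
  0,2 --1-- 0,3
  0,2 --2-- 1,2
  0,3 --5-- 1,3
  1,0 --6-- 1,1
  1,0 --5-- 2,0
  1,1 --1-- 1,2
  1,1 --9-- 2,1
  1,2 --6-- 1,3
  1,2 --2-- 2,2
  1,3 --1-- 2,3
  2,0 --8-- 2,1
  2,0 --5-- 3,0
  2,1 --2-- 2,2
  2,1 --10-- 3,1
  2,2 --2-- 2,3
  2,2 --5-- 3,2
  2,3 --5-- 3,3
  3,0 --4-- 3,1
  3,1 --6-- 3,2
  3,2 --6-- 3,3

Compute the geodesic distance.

Shortest path: 0,2 → 1,2 → 2,2 → 2,1 → 2,0, total weight = 14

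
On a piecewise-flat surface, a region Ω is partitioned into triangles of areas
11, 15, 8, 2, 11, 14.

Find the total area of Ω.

11 + 15 + 8 + 2 + 11 + 14 = 61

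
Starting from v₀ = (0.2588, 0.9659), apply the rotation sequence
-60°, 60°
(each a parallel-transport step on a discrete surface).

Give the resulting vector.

Total rotation: (-60°) + 60° = 0°. Final vector: (0.2588, 0.9659)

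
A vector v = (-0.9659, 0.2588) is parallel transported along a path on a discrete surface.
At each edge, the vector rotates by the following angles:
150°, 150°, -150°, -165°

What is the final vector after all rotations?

Total rotation: 150° + 150° + (-150°) + (-165°) = -15°. Final vector: (-0.8660, 0.5000)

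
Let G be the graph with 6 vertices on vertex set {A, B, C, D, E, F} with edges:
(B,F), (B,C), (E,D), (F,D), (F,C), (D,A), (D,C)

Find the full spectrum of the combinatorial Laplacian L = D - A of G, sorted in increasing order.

Degrees: deg(A) = 1, deg(B) = 2, deg(C) = 3, deg(D) = 4, deg(E) = 1, deg(F) = 3.
L = D − A with rows/columns ordered (A, B, C, D, E, F):
  [ 1,  0,  0, -1,  0,  0]
  [ 0,  2, -1,  0,  0, -1]
  [ 0, -1,  3, -1,  0, -1]
  [-1,  0, -1,  4, -1, -1]
  [ 0,  0,  0, -1,  1,  0]
  [ 0, -1, -1, -1,  0,  3]
Characteristic polynomial: det(λI − L) = λ(λ² − 6λ + 4)(λ − 1)(λ − 3)(λ − 4).
Roots: λ = 0; (λ² − 6λ + 4) = 0 ⇒ λ = 3 ± √5 ≈ 0.7639, 5.2361; (λ − 1) = 0 ⇒ λ = 1; (λ − 3) = 0 ⇒ λ = 3; (λ − 4) = 0 ⇒ λ = 4.
(Check: the roots sum (with multiplicity) to 14, matching trace L = Σdeg = 2·7 = 14.)
Laplacian eigenvalues (increasing order): [0.0, 0.7639, 1.0, 3.0, 4.0, 5.2361]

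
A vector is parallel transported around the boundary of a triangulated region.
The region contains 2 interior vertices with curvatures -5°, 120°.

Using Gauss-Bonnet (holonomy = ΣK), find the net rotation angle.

Holonomy = total enclosed curvature = (-5°) + 120° = 115°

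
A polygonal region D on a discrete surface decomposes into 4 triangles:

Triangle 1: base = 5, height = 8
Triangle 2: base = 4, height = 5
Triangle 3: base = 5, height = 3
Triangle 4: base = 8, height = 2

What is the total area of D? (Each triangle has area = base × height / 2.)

(1/2)×5×8 + (1/2)×4×5 + (1/2)×5×3 + (1/2)×8×2 = 45.5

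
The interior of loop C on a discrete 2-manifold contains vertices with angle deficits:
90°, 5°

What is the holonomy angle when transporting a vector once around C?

Holonomy = total enclosed curvature = 90° + 5° = 95°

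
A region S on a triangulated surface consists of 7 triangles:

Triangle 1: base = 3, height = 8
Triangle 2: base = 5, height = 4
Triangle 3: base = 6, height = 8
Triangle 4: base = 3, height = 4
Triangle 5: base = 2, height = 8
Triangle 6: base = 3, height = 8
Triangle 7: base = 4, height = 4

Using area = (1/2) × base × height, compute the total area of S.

(1/2)×3×8 + (1/2)×5×4 + (1/2)×6×8 + (1/2)×3×4 + (1/2)×2×8 + (1/2)×3×8 + (1/2)×4×4 = 80.0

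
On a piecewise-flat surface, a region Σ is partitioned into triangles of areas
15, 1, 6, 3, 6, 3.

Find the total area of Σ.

15 + 1 + 6 + 3 + 6 + 3 = 34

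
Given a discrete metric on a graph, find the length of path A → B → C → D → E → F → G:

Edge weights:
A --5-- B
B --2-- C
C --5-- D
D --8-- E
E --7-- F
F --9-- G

Arc length = 5 + 2 + 5 + 8 + 7 + 9 = 36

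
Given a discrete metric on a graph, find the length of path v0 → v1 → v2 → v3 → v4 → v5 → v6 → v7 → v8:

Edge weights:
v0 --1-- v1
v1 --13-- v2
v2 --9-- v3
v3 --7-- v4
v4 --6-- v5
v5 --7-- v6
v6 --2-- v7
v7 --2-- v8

Arc length = 1 + 13 + 9 + 7 + 6 + 7 + 2 + 2 = 47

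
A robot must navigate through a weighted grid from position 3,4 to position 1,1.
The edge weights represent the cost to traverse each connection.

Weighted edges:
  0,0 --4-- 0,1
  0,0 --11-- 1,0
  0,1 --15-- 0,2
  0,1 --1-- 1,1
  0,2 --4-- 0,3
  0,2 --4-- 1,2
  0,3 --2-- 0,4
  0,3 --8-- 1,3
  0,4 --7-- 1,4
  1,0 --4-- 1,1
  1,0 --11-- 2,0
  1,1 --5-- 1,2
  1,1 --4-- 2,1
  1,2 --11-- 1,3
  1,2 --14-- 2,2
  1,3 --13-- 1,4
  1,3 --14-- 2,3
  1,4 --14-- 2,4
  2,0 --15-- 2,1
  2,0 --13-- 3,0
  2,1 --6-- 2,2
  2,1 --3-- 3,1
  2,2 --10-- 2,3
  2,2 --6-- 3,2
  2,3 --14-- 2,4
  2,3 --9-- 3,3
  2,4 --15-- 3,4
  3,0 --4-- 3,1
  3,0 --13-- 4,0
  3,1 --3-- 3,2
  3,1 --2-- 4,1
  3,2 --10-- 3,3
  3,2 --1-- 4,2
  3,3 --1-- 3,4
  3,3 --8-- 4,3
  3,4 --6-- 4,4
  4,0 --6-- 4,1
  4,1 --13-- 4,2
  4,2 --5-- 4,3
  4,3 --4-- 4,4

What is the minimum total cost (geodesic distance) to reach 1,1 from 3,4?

Shortest path: 3,4 → 3,3 → 3,2 → 3,1 → 2,1 → 1,1, total weight = 21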